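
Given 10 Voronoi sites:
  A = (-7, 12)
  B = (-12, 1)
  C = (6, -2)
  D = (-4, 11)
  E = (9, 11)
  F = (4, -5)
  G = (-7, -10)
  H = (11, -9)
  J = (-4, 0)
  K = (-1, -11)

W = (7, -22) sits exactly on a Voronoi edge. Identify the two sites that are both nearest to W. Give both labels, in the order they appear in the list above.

Squared distances from W to each site:
|WA|² = (7−(-7))² + (-22−12)² = 196 + 1156 = 1352
|WB|² = (7−(-12))² + (-22−1)² = 361 + 529 = 890
|WC|² = (7−6)² + (-22−(-2))² = 1 + 400 = 401
|WD|² = (7−(-4))² + (-22−11)² = 121 + 1089 = 1210
|WE|² = (7−9)² + (-22−11)² = 4 + 1089 = 1093
|WF|² = (7−4)² + (-22−(-5))² = 9 + 289 = 298
|WG|² = (7−(-7))² + (-22−(-10))² = 196 + 144 = 340
|WH|² = (7−11)² + (-22−(-9))² = 16 + 169 = 185
|WJ|² = (7−(-4))² + (-22−0)² = 121 + 484 = 605
|WK|² = (7−(-1))² + (-22−(-11))² = 64 + 121 = 185
W is equidistant from H and K (both at squared distance 185), and every other site is strictly farther — so W lies on the H–K Voronoi edge.

H and K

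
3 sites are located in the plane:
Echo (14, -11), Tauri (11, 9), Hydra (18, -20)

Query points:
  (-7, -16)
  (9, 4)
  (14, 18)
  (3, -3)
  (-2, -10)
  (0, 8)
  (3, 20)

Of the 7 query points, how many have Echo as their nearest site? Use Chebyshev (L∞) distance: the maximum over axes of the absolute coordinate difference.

3

(-7, -16) — d to each: Echo:21, Tauri:25, Hydra:25 → nearest is Echo
(9, 4) — d to each: Echo:15, Tauri:5, Hydra:24 → nearest is Tauri
(14, 18) — d to each: Echo:29, Tauri:9, Hydra:38 → nearest is Tauri
(3, -3) — d to each: Echo:11, Tauri:12, Hydra:17 → nearest is Echo
(-2, -10) — d to each: Echo:16, Tauri:19, Hydra:20 → nearest is Echo
(0, 8) — d to each: Echo:19, Tauri:11, Hydra:28 → nearest is Tauri
(3, 20) — d to each: Echo:31, Tauri:11, Hydra:40 → nearest is Tauri
3 of the 7 points have Echo as nearest.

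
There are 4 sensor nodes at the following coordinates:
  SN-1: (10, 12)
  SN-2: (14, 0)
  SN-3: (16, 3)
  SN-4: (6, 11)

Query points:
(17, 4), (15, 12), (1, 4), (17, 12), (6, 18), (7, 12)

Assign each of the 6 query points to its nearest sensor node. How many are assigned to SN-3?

1

(17, 4) — d² to each: SN-1:113, SN-2:25, SN-3:2, SN-4:170 → nearest is SN-3
(15, 12) — d² to each: SN-1:25, SN-2:145, SN-3:82, SN-4:82 → nearest is SN-1
(1, 4) — d² to each: SN-1:145, SN-2:185, SN-3:226, SN-4:74 → nearest is SN-4
(17, 12) — d² to each: SN-1:49, SN-2:153, SN-3:82, SN-4:122 → nearest is SN-1
(6, 18) — d² to each: SN-1:52, SN-2:388, SN-3:325, SN-4:49 → nearest is SN-4
(7, 12) — d² to each: SN-1:9, SN-2:193, SN-3:162, SN-4:2 → nearest is SN-4
1 of the 6 points has SN-3 as nearest.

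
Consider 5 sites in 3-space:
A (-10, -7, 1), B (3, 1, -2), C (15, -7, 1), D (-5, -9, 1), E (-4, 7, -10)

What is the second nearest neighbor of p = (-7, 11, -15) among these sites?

B

Compare squared distances (the ordering matches that of the actual distances):
|pA|² = 9 + 324 + 256 = 589
|pB|² = 100 + 100 + 169 = 369
|pC|² = 484 + 324 + 256 = 1064
|pD|² = 4 + 400 + 256 = 660
|pE|² = 9 + 16 + 25 = 50
Sorted ascending: E, B, A, … — the second-nearest is B.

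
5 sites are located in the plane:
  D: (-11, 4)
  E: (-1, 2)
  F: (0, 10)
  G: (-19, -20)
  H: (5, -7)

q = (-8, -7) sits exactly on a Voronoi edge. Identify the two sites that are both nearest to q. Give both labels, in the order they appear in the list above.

Squared distances from q to each site:
|qD|² = (-8−(-11))² + (-7−4)² = 9 + 121 = 130
|qE|² = (-8−(-1))² + (-7−2)² = 49 + 81 = 130
|qF|² = (-8−0)² + (-7−10)² = 64 + 289 = 353
|qG|² = (-8−(-19))² + (-7−(-20))² = 121 + 169 = 290
|qH|² = (-8−5)² + (-7−(-7))² = 169 + 0 = 169
q is equidistant from D and E (both at squared distance 130), and every other site is strictly farther — so q lies on the D–E Voronoi edge.

D and E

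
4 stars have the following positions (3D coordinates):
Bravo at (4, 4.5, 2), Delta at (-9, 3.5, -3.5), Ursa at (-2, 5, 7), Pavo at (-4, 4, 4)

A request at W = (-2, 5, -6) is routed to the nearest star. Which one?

Delta

Compare squared distances (the ordering matches that of the actual distances):
d²(W, Bravo) = (-2−4)² + (5−4.5)² + (-6−2)² = 36 + 0.25 + 64 = 100.25
d²(W, Delta) = (-2−(-9))² + (5−3.5)² + (-6−(-3.5))² = 49 + 2.25 + 6.25 = 57.5
d²(W, Ursa) = (-2−(-2))² + (5−5)² + (-6−7)² = 0 + 0 + 169 = 169
d²(W, Pavo) = (-2−(-4))² + (5−4)² + (-6−4)² = 4 + 1 + 100 = 105
Minimum is at Delta.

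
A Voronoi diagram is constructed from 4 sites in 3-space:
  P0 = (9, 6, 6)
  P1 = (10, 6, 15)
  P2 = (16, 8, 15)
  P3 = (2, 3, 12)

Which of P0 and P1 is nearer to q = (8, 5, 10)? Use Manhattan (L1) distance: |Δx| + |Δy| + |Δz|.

d(q,P0) = |8−9| + |5−6| + |10−6| = 1 + 1 + 4 = 6
d(q,P1) = |8−10| + |5−6| + |10−15| = 2 + 1 + 5 = 8
6 < 8, so P0 is closer.

P0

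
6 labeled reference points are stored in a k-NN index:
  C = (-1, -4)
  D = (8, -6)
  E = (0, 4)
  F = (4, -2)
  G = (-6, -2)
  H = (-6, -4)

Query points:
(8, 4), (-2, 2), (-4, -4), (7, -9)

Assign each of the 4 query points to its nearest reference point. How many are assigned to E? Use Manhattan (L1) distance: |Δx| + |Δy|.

(8, 4) — d to each: C:17, D:10, E:8, F:10, G:20, H:22 → nearest is E
(-2, 2) — d to each: C:7, D:18, E:4, F:10, G:8, H:10 → nearest is E
(-4, -4) — d to each: C:3, D:14, E:12, F:10, G:4, H:2 → nearest is H
(7, -9) — d to each: C:13, D:4, E:20, F:10, G:20, H:18 → nearest is D
2 of the 4 points have E as nearest.

2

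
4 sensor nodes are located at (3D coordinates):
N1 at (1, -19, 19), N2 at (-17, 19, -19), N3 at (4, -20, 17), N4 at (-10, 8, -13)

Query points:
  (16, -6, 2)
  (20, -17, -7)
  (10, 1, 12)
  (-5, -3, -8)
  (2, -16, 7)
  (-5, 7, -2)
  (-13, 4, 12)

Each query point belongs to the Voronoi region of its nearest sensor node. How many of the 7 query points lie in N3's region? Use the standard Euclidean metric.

(16, -6, 2) — d² to each: N1:683, N2:2155, N3:565, N4:1097 → nearest is N3
(20, -17, -7) — d² to each: N1:1041, N2:2809, N3:841, N4:1561 → nearest is N3
(10, 1, 12) — d² to each: N1:530, N2:2014, N3:502, N4:1074 → nearest is N3
(-5, -3, -8) — d² to each: N1:1021, N2:749, N3:995, N4:171 → nearest is N4
(2, -16, 7) — d² to each: N1:154, N2:2262, N3:120, N4:1120 → nearest is N3
(-5, 7, -2) — d² to each: N1:1153, N2:577, N3:1171, N4:147 → nearest is N4
(-13, 4, 12) — d² to each: N1:774, N2:1202, N3:890, N4:650 → nearest is N4
4 of the 7 points have N3 as nearest.

4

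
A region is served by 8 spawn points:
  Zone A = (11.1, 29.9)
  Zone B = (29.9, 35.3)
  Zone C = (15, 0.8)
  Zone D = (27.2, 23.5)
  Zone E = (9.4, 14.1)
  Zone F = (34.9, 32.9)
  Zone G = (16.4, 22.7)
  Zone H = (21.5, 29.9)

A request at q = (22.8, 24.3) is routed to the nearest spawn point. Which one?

Zone D

Squared Euclidean distances:
d²(q, Zone A) = 136.89 + 31.36 = 168.25
d²(q, Zone B) = 50.41 + 121 = 171.41
d²(q, Zone C) = 60.84 + 552.25 = 613.09
d²(q, Zone D) = 19.36 + 0.64 = 20
d²(q, Zone E) = 179.56 + 104.04 = 283.6
d²(q, Zone F) = 146.41 + 73.96 = 220.37
d²(q, Zone G) = 40.96 + 2.56 = 43.52
d²(q, Zone H) = 1.69 + 31.36 = 33.05
The smallest is to Zone D, so q lies in the Voronoi region of Zone D.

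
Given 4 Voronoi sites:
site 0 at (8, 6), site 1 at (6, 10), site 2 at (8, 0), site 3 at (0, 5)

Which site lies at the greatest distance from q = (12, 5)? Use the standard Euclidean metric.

Squared Euclidean distances:
d²(q, site 0) = 16 + 1 = 17
d²(q, site 1) = 36 + 25 = 61
d²(q, site 2) = 16 + 25 = 41
d²(q, site 3) = 144 + 0 = 144
The largest is to site 3.

site 3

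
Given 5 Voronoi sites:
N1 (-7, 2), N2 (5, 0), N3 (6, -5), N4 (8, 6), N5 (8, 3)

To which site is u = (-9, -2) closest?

Squared Euclidean distances:
|uN1|² = (-9−(-7))² + (-2−2)² = 4 + 16 = 20
|uN2|² = (-9−5)² + (-2−0)² = 196 + 4 = 200
|uN3|² = (-9−6)² + (-2−(-5))² = 225 + 9 = 234
|uN4|² = (-9−8)² + (-2−6)² = 289 + 64 = 353
|uN5|² = (-9−8)² + (-2−3)² = 289 + 25 = 314
N1 is nearest.

N1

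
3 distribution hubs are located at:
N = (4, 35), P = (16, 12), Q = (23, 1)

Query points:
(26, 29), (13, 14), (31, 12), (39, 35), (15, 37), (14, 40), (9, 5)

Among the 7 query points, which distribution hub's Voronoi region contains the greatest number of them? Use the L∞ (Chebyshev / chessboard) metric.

(26, 29) — d to each: N:22, P:17, Q:28 → nearest is P
(13, 14) — d to each: N:21, P:3, Q:13 → nearest is P
(31, 12) — d to each: N:27, P:15, Q:11 → nearest is Q
(39, 35) — d to each: N:35, P:23, Q:34 → nearest is P
(15, 37) — d to each: N:11, P:25, Q:36 → nearest is N
(14, 40) — d to each: N:10, P:28, Q:39 → nearest is N
(9, 5) — d to each: N:30, P:7, Q:14 → nearest is P
Tally — N:2, P:4, Q:1. P captures the most (4).

P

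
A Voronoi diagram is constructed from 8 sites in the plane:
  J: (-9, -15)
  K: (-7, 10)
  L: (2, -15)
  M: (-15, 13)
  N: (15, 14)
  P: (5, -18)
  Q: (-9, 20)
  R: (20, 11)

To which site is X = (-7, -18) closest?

J

Since √ is increasing, it suffices to compare squared distances:
|XJ|² = 4 + 9 = 13
|XK|² = 0 + 784 = 784
|XL|² = 81 + 9 = 90
|XM|² = 64 + 961 = 1025
|XN|² = 484 + 1024 = 1508
|XP|² = 144 + 0 = 144
|XQ|² = 4 + 1444 = 1448
|XR|² = 729 + 841 = 1570
The smallest is to J, so X lies in the Voronoi region of J.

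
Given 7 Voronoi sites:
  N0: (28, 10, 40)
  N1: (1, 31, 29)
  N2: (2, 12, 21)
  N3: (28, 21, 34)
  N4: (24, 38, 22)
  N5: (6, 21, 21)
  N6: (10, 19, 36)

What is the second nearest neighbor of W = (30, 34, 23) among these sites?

Squared Euclidean distances:
|WN0|² = 4 + 576 + 289 = 869
|WN1|² = 841 + 9 + 36 = 886
|WN2|² = 784 + 484 + 4 = 1272
|WN3|² = 4 + 169 + 121 = 294
|WN4|² = 36 + 16 + 1 = 53
|WN5|² = 576 + 169 + 4 = 749
|WN6|² = 400 + 225 + 169 = 794
Sorted ascending: N4, N3, N5, … — the second-nearest is N3.

N3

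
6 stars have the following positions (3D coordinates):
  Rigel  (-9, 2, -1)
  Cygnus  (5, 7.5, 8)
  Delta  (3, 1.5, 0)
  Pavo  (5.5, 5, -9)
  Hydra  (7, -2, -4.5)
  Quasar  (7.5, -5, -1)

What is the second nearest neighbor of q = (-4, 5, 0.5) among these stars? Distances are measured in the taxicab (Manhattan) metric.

d(q, Rigel) = |-4−(-9)| + |5−2| + |0.5−(-1)| = 5 + 3 + 1.5 = 9.5
d(q, Cygnus) = |-4−5| + |5−7.5| + |0.5−8| = 9 + 2.5 + 7.5 = 19
d(q, Delta) = |-4−3| + |5−1.5| + |0.5−0| = 7 + 3.5 + 0.5 = 11
d(q, Pavo) = |-4−5.5| + |5−5| + |0.5−(-9)| = 9.5 + 0 + 9.5 = 19
d(q, Hydra) = |-4−7| + |5−(-2)| + |0.5−(-4.5)| = 11 + 7 + 5 = 23
d(q, Quasar) = |-4−7.5| + |5−(-5)| + |0.5−(-1)| = 11.5 + 10 + 1.5 = 23
Sorted ascending: Rigel, Delta, Cygnus, … — the second-nearest is Delta.

Delta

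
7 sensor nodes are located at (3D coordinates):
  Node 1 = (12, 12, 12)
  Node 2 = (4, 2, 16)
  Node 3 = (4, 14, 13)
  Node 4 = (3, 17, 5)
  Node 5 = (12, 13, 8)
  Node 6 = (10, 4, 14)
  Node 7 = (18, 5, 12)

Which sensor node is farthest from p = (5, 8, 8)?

Node 7

Squared Euclidean distances:
d²(p, Node 1) = (5−12)² + (8−12)² + (8−12)² = 49 + 16 + 16 = 81
d²(p, Node 2) = (5−4)² + (8−2)² + (8−16)² = 1 + 36 + 64 = 101
d²(p, Node 3) = (5−4)² + (8−14)² + (8−13)² = 1 + 36 + 25 = 62
d²(p, Node 4) = (5−3)² + (8−17)² + (8−5)² = 4 + 81 + 9 = 94
d²(p, Node 5) = (5−12)² + (8−13)² + (8−8)² = 49 + 25 + 0 = 74
d²(p, Node 6) = (5−10)² + (8−4)² + (8−14)² = 25 + 16 + 36 = 77
d²(p, Node 7) = (5−18)² + (8−5)² + (8−12)² = 169 + 9 + 16 = 194
The largest is to Node 7.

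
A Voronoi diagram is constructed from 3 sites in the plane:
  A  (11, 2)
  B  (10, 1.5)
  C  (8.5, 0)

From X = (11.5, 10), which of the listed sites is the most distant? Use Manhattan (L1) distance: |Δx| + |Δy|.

d(X,A) = |11.5−11| + |10−2| = 0.5 + 8 = 8.5
d(X,B) = |11.5−10| + |10−1.5| = 1.5 + 8.5 = 10
d(X,C) = |11.5−8.5| + |10−0| = 3 + 10 = 13
The largest is to C.

C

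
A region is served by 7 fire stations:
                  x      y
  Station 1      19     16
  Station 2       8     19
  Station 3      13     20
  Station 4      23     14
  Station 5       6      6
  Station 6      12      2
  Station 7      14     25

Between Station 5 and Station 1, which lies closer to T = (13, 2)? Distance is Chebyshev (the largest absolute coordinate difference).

Station 5

d(T, Station 5) = max(7, 4) = 7
d(T, Station 1) = max(6, 14) = 14
7 < 14, so Station 5 is closer.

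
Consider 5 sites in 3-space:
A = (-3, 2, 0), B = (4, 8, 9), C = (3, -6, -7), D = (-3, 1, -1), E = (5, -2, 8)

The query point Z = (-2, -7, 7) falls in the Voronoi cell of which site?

E

Squared Euclidean distances:
|ZA|² = (-2−(-3))² + (-7−2)² + (7−0)² = 1 + 81 + 49 = 131
|ZB|² = (-2−4)² + (-7−8)² + (7−9)² = 36 + 225 + 4 = 265
|ZC|² = (-2−3)² + (-7−(-6))² + (7−(-7))² = 25 + 1 + 196 = 222
|ZD|² = (-2−(-3))² + (-7−1)² + (7−(-1))² = 1 + 64 + 64 = 129
|ZE|² = (-2−5)² + (-7−(-2))² + (7−8)² = 49 + 25 + 1 = 75
Minimum is at E.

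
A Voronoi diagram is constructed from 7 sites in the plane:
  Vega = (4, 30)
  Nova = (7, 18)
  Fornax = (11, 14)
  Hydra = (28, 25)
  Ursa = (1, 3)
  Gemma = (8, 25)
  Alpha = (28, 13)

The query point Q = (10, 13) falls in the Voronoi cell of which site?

Since √ is increasing, it suffices to compare squared distances:
d²(Q, Vega) = (10−4)² + (13−30)² = 36 + 289 = 325
d²(Q, Nova) = (10−7)² + (13−18)² = 9 + 25 = 34
d²(Q, Fornax) = (10−11)² + (13−14)² = 1 + 1 = 2
d²(Q, Hydra) = (10−28)² + (13−25)² = 324 + 144 = 468
d²(Q, Ursa) = (10−1)² + (13−3)² = 81 + 100 = 181
d²(Q, Gemma) = (10−8)² + (13−25)² = 4 + 144 = 148
d²(Q, Alpha) = (10−28)² + (13−13)² = 324 + 0 = 324
Minimum is at Fornax.

Fornax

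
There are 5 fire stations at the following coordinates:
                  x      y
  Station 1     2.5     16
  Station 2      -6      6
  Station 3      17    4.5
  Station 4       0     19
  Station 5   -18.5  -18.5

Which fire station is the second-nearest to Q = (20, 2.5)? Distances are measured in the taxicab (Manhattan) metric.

d(Q, Station 1) = |20−2.5| + |2.5−16| = 17.5 + 13.5 = 31
d(Q, Station 2) = |20−(-6)| + |2.5−6| = 26 + 3.5 = 29.5
d(Q, Station 3) = |20−17| + |2.5−4.5| = 3 + 2 = 5
d(Q, Station 4) = |20−0| + |2.5−19| = 20 + 16.5 = 36.5
d(Q, Station 5) = |20−(-18.5)| + |2.5−(-18.5)| = 38.5 + 21 = 59.5
Sorted ascending: Station 3, Station 2, Station 1, … — the second-nearest is Station 2.

Station 2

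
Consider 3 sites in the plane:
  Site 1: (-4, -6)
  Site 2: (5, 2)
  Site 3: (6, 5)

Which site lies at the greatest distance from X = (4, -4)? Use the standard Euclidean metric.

Since √ is increasing, it suffices to compare squared distances:
d²(X, Site 1) = (4−(-4))² + (-4−(-6))² = 64 + 4 = 68
d²(X, Site 2) = (4−5)² + (-4−2)² = 1 + 36 = 37
d²(X, Site 3) = (4−6)² + (-4−5)² = 4 + 81 = 85
The largest is to Site 3.

Site 3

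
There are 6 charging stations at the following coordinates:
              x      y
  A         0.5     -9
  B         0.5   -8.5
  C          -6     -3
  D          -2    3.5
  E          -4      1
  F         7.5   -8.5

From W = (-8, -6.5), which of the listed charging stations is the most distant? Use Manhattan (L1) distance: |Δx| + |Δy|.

d(W,A) = |-8−0.5| + |-6.5−(-9)| = 8.5 + 2.5 = 11
d(W,B) = |-8−0.5| + |-6.5−(-8.5)| = 8.5 + 2 = 10.5
d(W,C) = |-8−(-6)| + |-6.5−(-3)| = 2 + 3.5 = 5.5
d(W,D) = |-8−(-2)| + |-6.5−3.5| = 6 + 10 = 16
d(W,E) = |-8−(-4)| + |-6.5−1| = 4 + 7.5 = 11.5
d(W,F) = |-8−7.5| + |-6.5−(-8.5)| = 15.5 + 2 = 17.5
The largest is to F.

F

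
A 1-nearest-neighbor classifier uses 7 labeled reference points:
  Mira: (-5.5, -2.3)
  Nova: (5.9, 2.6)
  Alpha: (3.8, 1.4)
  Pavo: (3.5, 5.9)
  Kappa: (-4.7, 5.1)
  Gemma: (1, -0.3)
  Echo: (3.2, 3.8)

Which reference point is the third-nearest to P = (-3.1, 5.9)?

Echo

Compare squared distances (the ordering matches that of the actual distances):
d²(P, Mira) = (-3.1−(-5.5))² + (5.9−(-2.3))² = 5.76 + 67.24 = 73
d²(P, Nova) = (-3.1−5.9)² + (5.9−2.6)² = 81 + 10.89 = 91.89
d²(P, Alpha) = (-3.1−3.8)² + (5.9−1.4)² = 47.61 + 20.25 = 67.86
d²(P, Pavo) = (-3.1−3.5)² + (5.9−5.9)² = 43.56 + 0 = 43.56
d²(P, Kappa) = (-3.1−(-4.7))² + (5.9−5.1)² = 2.56 + 0.64 = 3.2
d²(P, Gemma) = (-3.1−1)² + (5.9−(-0.3))² = 16.81 + 38.44 = 55.25
d²(P, Echo) = (-3.1−3.2)² + (5.9−3.8)² = 39.69 + 4.41 = 44.1
Sorted ascending: Kappa, Pavo, Echo, Gemma, … — the third-nearest is Echo.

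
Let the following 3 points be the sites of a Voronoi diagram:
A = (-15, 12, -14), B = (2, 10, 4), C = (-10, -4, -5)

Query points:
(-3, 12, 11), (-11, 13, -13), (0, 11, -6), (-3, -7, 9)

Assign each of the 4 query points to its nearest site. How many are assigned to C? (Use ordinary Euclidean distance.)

1

(-3, 12, 11) — d² to each: A:769, B:78, C:561 → nearest is B
(-11, 13, -13) — d² to each: A:18, B:467, C:354 → nearest is A
(0, 11, -6) — d² to each: A:290, B:105, C:326 → nearest is B
(-3, -7, 9) — d² to each: A:1034, B:339, C:254 → nearest is C
1 of the 4 points has C as nearest.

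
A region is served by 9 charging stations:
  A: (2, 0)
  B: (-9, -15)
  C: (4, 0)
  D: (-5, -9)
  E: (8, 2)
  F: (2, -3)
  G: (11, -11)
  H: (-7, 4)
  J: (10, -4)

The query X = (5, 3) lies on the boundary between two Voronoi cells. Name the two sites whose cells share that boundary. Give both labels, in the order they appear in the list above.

Squared distances from X to each site:
|XA|² = (5−2)² + (3−0)² = 9 + 9 = 18
|XB|² = (5−(-9))² + (3−(-15))² = 196 + 324 = 520
|XC|² = (5−4)² + (3−0)² = 1 + 9 = 10
|XD|² = (5−(-5))² + (3−(-9))² = 100 + 144 = 244
|XE|² = (5−8)² + (3−2)² = 9 + 1 = 10
|XF|² = (5−2)² + (3−(-3))² = 9 + 36 = 45
|XG|² = (5−11)² + (3−(-11))² = 36 + 196 = 232
|XH|² = (5−(-7))² + (3−4)² = 144 + 1 = 145
|XJ|² = (5−10)² + (3−(-4))² = 25 + 49 = 74
X is equidistant from C and E (both at squared distance 10), and every other site is strictly farther — so X lies on the C–E Voronoi edge.

C and E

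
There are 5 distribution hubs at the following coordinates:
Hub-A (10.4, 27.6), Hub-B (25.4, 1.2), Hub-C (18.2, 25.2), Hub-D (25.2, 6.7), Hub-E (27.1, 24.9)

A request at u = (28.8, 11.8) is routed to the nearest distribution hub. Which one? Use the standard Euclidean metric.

Hub-D

Compare squared distances (the ordering matches that of the actual distances):
d²(u, Hub-A) = 338.56 + 249.64 = 588.2
d²(u, Hub-B) = 11.56 + 112.36 = 123.92
d²(u, Hub-C) = 112.36 + 179.56 = 291.92
d²(u, Hub-D) = 12.96 + 26.01 = 38.97
d²(u, Hub-E) = 2.89 + 171.61 = 174.5
Hub-D is nearest.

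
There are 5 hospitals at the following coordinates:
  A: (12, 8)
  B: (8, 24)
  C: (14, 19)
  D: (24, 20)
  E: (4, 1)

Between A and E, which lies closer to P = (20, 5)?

Compare squared distances:
|PA|² = (20−12)² + (5−8)² = 64 + 9 = 73
|PE|² = (20−4)² + (5−1)² = 256 + 16 = 272
73 < 272, so A is closer.

A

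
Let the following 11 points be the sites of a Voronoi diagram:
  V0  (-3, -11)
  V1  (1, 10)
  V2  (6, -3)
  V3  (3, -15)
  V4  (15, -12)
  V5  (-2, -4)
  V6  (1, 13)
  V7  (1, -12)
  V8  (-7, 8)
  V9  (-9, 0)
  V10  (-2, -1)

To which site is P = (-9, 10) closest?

Since √ is increasing, it suffices to compare squared distances:
|PV0|² = (-9−(-3))² + (10−(-11))² = 36 + 441 = 477
|PV1|² = (-9−1)² + (10−10)² = 100 + 0 = 100
|PV2|² = (-9−6)² + (10−(-3))² = 225 + 169 = 394
|PV3|² = (-9−3)² + (10−(-15))² = 144 + 625 = 769
|PV4|² = (-9−15)² + (10−(-12))² = 576 + 484 = 1060
|PV5|² = (-9−(-2))² + (10−(-4))² = 49 + 196 = 245
|PV6|² = (-9−1)² + (10−13)² = 100 + 9 = 109
|PV7|² = (-9−1)² + (10−(-12))² = 100 + 484 = 584
|PV8|² = (-9−(-7))² + (10−8)² = 4 + 4 = 8
|PV9|² = (-9−(-9))² + (10−0)² = 0 + 100 = 100
d²(P, V10) = (-9−(-2))² + (10−(-1))² = 49 + 121 = 170
Minimum is at V8.

V8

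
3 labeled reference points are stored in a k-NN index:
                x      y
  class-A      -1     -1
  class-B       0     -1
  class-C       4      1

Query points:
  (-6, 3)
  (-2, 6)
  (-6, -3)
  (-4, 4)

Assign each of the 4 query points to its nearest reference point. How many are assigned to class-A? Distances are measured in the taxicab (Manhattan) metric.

(-6, 3) — d to each: class-A:9, class-B:10, class-C:12 → nearest is class-A
(-2, 6) — d to each: class-A:8, class-B:9, class-C:11 → nearest is class-A
(-6, -3) — d to each: class-A:7, class-B:8, class-C:14 → nearest is class-A
(-4, 4) — d to each: class-A:8, class-B:9, class-C:11 → nearest is class-A
4 of the 4 points have class-A as nearest.

4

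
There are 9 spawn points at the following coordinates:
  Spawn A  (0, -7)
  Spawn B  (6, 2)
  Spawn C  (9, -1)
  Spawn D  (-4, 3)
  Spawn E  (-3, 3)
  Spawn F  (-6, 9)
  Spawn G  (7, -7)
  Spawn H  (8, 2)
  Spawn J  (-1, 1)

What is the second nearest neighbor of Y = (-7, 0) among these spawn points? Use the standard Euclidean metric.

Compare squared distances (the ordering matches that of the actual distances):
d²(Y, Spawn A) = (-7−0)² + (0−(-7))² = 49 + 49 = 98
d²(Y, Spawn B) = (-7−6)² + (0−2)² = 169 + 4 = 173
d²(Y, Spawn C) = (-7−9)² + (0−(-1))² = 256 + 1 = 257
d²(Y, Spawn D) = (-7−(-4))² + (0−3)² = 9 + 9 = 18
d²(Y, Spawn E) = (-7−(-3))² + (0−3)² = 16 + 9 = 25
d²(Y, Spawn F) = (-7−(-6))² + (0−9)² = 1 + 81 = 82
d²(Y, Spawn G) = (-7−7)² + (0−(-7))² = 196 + 49 = 245
d²(Y, Spawn H) = (-7−8)² + (0−2)² = 225 + 4 = 229
d²(Y, Spawn J) = (-7−(-1))² + (0−1)² = 36 + 1 = 37
Sorted ascending: Spawn D, Spawn E, Spawn J, … — the second-nearest is Spawn E.

Spawn E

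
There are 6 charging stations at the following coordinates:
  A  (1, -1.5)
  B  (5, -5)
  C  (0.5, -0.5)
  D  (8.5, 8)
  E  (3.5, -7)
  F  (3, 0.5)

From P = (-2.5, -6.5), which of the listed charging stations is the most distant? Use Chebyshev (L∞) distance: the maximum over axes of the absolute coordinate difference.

D

d(P,A) = max(3.5, 5) = 5
d(P,B) = max(7.5, 1.5) = 7.5
d(P,C) = max(3, 6) = 6
d(P,D) = max(11, 14.5) = 14.5
d(P,E) = max(6, 0.5) = 6
d(P,F) = max(5.5, 7) = 7
The largest is to D.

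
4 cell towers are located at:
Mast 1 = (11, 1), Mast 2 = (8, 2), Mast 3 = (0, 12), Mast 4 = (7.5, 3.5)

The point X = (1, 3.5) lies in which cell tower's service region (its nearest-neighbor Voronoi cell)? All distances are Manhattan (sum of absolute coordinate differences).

d(X, Mast 1) = 10 + 2.5 = 12.5
d(X, Mast 2) = 7 + 1.5 = 8.5
d(X, Mast 3) = 1 + 8.5 = 9.5
d(X, Mast 4) = 6.5 + 0 = 6.5
Mast 4 is nearest.

Mast 4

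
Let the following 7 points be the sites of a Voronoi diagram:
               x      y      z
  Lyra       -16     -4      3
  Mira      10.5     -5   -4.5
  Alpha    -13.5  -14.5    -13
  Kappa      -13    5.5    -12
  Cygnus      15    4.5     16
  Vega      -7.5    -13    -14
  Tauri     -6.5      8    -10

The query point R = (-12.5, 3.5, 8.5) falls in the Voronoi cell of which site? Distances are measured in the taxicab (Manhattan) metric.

d(R, Lyra) = |-12.5−(-16)| + |3.5−(-4)| + |8.5−3| = 3.5 + 7.5 + 5.5 = 16.5
d(R, Mira) = |-12.5−10.5| + |3.5−(-5)| + |8.5−(-4.5)| = 23 + 8.5 + 13 = 44.5
d(R, Alpha) = |-12.5−(-13.5)| + |3.5−(-14.5)| + |8.5−(-13)| = 1 + 18 + 21.5 = 40.5
d(R, Kappa) = |-12.5−(-13)| + |3.5−5.5| + |8.5−(-12)| = 0.5 + 2 + 20.5 = 23
d(R, Cygnus) = |-12.5−15| + |3.5−4.5| + |8.5−16| = 27.5 + 1 + 7.5 = 36
d(R, Vega) = |-12.5−(-7.5)| + |3.5−(-13)| + |8.5−(-14)| = 5 + 16.5 + 22.5 = 44
d(R, Tauri) = |-12.5−(-6.5)| + |3.5−8| + |8.5−(-10)| = 6 + 4.5 + 18.5 = 29
The smallest is to Lyra, so R lies in the Voronoi region of Lyra.

Lyra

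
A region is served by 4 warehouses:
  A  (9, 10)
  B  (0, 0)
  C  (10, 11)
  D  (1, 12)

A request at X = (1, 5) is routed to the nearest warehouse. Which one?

B

Compare squared distances (the ordering matches that of the actual distances):
|XA|² = (1−9)² + (5−10)² = 64 + 25 = 89
|XB|² = (1−0)² + (5−0)² = 1 + 25 = 26
|XC|² = (1−10)² + (5−11)² = 81 + 36 = 117
|XD|² = (1−1)² + (5−12)² = 0 + 49 = 49
B is nearest.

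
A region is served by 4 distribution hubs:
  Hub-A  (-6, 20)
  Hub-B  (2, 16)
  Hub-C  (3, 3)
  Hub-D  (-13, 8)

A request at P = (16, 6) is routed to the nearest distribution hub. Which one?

Hub-C

Since √ is increasing, it suffices to compare squared distances:
d²(P, Hub-A) = (16−(-6))² + (6−20)² = 484 + 196 = 680
d²(P, Hub-B) = (16−2)² + (6−16)² = 196 + 100 = 296
d²(P, Hub-C) = (16−3)² + (6−3)² = 169 + 9 = 178
d²(P, Hub-D) = (16−(-13))² + (6−8)² = 841 + 4 = 845
Hub-C is nearest.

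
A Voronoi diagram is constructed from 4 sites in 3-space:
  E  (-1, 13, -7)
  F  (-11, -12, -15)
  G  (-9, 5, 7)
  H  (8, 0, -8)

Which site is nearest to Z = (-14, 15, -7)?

E

Since √ is increasing, it suffices to compare squared distances:
|ZE|² = (-14−(-1))² + (15−13)² + (-7−(-7))² = 169 + 4 + 0 = 173
|ZF|² = (-14−(-11))² + (15−(-12))² + (-7−(-15))² = 9 + 729 + 64 = 802
|ZG|² = (-14−(-9))² + (15−5)² + (-7−7)² = 25 + 100 + 196 = 321
|ZH|² = (-14−8)² + (15−0)² + (-7−(-8))² = 484 + 225 + 1 = 710
Minimum is at E.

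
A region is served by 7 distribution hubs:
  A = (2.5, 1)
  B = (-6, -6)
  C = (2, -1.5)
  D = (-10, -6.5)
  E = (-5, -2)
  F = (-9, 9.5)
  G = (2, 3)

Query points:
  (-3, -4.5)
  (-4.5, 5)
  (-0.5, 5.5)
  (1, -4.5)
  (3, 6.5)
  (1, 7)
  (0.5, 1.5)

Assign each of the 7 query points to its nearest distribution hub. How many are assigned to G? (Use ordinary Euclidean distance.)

(-3, -4.5) — d² to each: A:60.5, B:11.25, C:34, D:53, E:10.25, F:232, G:81.25 → nearest is E
(-4.5, 5) — d² to each: A:65, B:123.25, C:84.5, D:162.5, E:49.25, F:40.5, G:46.25 → nearest is F
(-0.5, 5.5) — d² to each: A:29.25, B:162.5, C:55.25, D:234.25, E:76.5, F:88.25, G:12.5 → nearest is G
(1, -4.5) — d² to each: A:32.5, B:51.25, C:10, D:125, E:42.25, F:296, G:57.25 → nearest is C
(3, 6.5) — d² to each: A:30.5, B:237.25, C:65, D:338, E:136.25, F:153, G:13.25 → nearest is G
(1, 7) — d² to each: A:38.25, B:218, C:73.25, D:303.25, E:117, F:106.25, G:17 → nearest is G
(0.5, 1.5) — d² to each: A:4.25, B:98.5, C:11.25, D:174.25, E:42.5, F:154.25, G:4.5 → nearest is A
3 of the 7 points have G as nearest.

3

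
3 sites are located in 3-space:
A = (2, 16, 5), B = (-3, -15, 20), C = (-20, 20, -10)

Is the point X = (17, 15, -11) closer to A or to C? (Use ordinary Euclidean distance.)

A

Compare squared distances:
|XA|² = (17−2)² + (15−16)² + (-11−5)² = 225 + 1 + 256 = 482
|XC|² = (17−(-20))² + (15−20)² + (-11−(-10))² = 1369 + 25 + 1 = 1395
482 < 1395, so A is closer.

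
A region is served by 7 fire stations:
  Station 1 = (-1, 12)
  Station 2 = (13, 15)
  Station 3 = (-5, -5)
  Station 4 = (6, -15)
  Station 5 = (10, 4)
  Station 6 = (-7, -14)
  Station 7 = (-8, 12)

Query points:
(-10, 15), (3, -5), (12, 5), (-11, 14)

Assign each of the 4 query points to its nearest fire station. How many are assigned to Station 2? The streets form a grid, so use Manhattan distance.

0

(-10, 15) — d to each: Station 1:12, Station 2:23, Station 3:25, Station 4:46, Station 5:31, Station 6:32, Station 7:5 → nearest is Station 7
(3, -5) — d to each: Station 1:21, Station 2:30, Station 3:8, Station 4:13, Station 5:16, Station 6:19, Station 7:28 → nearest is Station 3
(12, 5) — d to each: Station 1:20, Station 2:11, Station 3:27, Station 4:26, Station 5:3, Station 6:38, Station 7:27 → nearest is Station 5
(-11, 14) — d to each: Station 1:12, Station 2:25, Station 3:25, Station 4:46, Station 5:31, Station 6:32, Station 7:5 → nearest is Station 7
0 of the 4 points have Station 2 as nearest.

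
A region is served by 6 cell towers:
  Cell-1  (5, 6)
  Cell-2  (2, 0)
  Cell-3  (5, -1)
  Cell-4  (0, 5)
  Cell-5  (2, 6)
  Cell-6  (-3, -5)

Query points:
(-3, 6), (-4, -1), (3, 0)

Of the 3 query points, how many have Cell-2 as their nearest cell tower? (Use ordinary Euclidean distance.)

1

(-3, 6) — d² to each: Cell-1:64, Cell-2:61, Cell-3:113, Cell-4:10, Cell-5:25, Cell-6:121 → nearest is Cell-4
(-4, -1) — d² to each: Cell-1:130, Cell-2:37, Cell-3:81, Cell-4:52, Cell-5:85, Cell-6:17 → nearest is Cell-6
(3, 0) — d² to each: Cell-1:40, Cell-2:1, Cell-3:5, Cell-4:34, Cell-5:37, Cell-6:61 → nearest is Cell-2
1 of the 3 points has Cell-2 as nearest.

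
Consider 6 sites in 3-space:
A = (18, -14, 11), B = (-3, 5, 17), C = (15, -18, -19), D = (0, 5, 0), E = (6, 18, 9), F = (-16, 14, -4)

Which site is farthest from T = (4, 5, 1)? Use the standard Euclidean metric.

Squared Euclidean distances:
|TA|² = (4−18)² + (5−(-14))² + (1−11)² = 196 + 361 + 100 = 657
|TB|² = (4−(-3))² + (5−5)² + (1−17)² = 49 + 0 + 256 = 305
|TC|² = (4−15)² + (5−(-18))² + (1−(-19))² = 121 + 529 + 400 = 1050
|TD|² = (4−0)² + (5−5)² + (1−0)² = 16 + 0 + 1 = 17
|TE|² = (4−6)² + (5−18)² + (1−9)² = 4 + 169 + 64 = 237
|TF|² = (4−(-16))² + (5−14)² + (1−(-4))² = 400 + 81 + 25 = 506
The largest is to C.

C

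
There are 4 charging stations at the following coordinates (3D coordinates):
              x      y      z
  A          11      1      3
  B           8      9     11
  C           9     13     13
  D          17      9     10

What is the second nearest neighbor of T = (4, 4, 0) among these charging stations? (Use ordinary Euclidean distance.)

Since √ is increasing, it suffices to compare squared distances:
|TA|² = (4−11)² + (4−1)² + (0−3)² = 49 + 9 + 9 = 67
|TB|² = (4−8)² + (4−9)² + (0−11)² = 16 + 25 + 121 = 162
|TC|² = (4−9)² + (4−13)² + (0−13)² = 25 + 81 + 169 = 275
|TD|² = (4−17)² + (4−9)² + (0−10)² = 169 + 25 + 100 = 294
Sorted ascending: A, B, C, … — the second-nearest is B.

B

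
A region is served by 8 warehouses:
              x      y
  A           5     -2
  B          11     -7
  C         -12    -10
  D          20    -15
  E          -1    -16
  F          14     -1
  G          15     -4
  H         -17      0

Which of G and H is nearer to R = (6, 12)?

Compare squared distances:
|RG|² = (6−15)² + (12−(-4))² = 81 + 256 = 337
|RH|² = (6−(-17))² + (12−0)² = 529 + 144 = 673
337 < 673, so G is closer.

G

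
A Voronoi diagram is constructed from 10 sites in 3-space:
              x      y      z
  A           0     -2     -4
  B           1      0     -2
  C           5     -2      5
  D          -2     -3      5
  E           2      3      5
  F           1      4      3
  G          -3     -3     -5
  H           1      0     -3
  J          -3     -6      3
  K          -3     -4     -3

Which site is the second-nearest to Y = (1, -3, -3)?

H

Since √ is increasing, it suffices to compare squared distances:
|YA|² = (1−0)² + (-3−(-2))² + (-3−(-4))² = 1 + 1 + 1 = 3
|YB|² = (1−1)² + (-3−0)² + (-3−(-2))² = 0 + 9 + 1 = 10
|YC|² = (1−5)² + (-3−(-2))² + (-3−5)² = 16 + 1 + 64 = 81
|YD|² = (1−(-2))² + (-3−(-3))² + (-3−5)² = 9 + 0 + 64 = 73
|YE|² = (1−2)² + (-3−3)² + (-3−5)² = 1 + 36 + 64 = 101
|YF|² = (1−1)² + (-3−4)² + (-3−3)² = 0 + 49 + 36 = 85
|YG|² = (1−(-3))² + (-3−(-3))² + (-3−(-5))² = 16 + 0 + 4 = 20
|YH|² = (1−1)² + (-3−0)² + (-3−(-3))² = 0 + 9 + 0 = 9
|YJ|² = (1−(-3))² + (-3−(-6))² + (-3−3)² = 16 + 9 + 36 = 61
|YK|² = (1−(-3))² + (-3−(-4))² + (-3−(-3))² = 16 + 1 + 0 = 17
Sorted ascending: A, H, B, … — the second-nearest is H.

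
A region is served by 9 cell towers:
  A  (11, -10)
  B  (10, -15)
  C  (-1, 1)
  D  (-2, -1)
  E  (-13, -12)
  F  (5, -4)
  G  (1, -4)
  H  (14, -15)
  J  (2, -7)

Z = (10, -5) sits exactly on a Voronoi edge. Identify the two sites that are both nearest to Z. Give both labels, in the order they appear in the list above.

A and F

Squared distances from Z to each site:
|ZA|² = (10−11)² + (-5−(-10))² = 1 + 25 = 26
|ZB|² = (10−10)² + (-5−(-15))² = 0 + 100 = 100
|ZC|² = (10−(-1))² + (-5−1)² = 121 + 36 = 157
|ZD|² = (10−(-2))² + (-5−(-1))² = 144 + 16 = 160
|ZE|² = (10−(-13))² + (-5−(-12))² = 529 + 49 = 578
|ZF|² = (10−5)² + (-5−(-4))² = 25 + 1 = 26
|ZG|² = (10−1)² + (-5−(-4))² = 81 + 1 = 82
|ZH|² = (10−14)² + (-5−(-15))² = 16 + 100 = 116
|ZJ|² = (10−2)² + (-5−(-7))² = 64 + 4 = 68
Z is equidistant from A and F (both at squared distance 26), and every other site is strictly farther — so Z lies on the A–F Voronoi edge.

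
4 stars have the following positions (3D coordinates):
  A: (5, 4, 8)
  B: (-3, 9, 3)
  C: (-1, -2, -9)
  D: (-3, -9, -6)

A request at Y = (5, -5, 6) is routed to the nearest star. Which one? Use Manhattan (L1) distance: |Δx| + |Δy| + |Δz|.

d(Y,A) = |5−5| + |-5−4| + |6−8| = 0 + 9 + 2 = 11
d(Y,B) = |5−(-3)| + |-5−9| + |6−3| = 8 + 14 + 3 = 25
d(Y,C) = |5−(-1)| + |-5−(-2)| + |6−(-9)| = 6 + 3 + 15 = 24
d(Y,D) = |5−(-3)| + |-5−(-9)| + |6−(-6)| = 8 + 4 + 12 = 24
Minimum is at A.

A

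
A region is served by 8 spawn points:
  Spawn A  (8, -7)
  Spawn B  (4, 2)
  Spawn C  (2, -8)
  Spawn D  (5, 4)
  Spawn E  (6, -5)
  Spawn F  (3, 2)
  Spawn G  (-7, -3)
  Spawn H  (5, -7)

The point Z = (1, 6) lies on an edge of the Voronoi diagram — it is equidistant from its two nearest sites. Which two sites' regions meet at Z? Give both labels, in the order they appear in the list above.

Squared distances from Z to each site:
d²(Z, Spawn A) = 49 + 169 = 218
d²(Z, Spawn B) = 9 + 16 = 25
d²(Z, Spawn C) = 1 + 196 = 197
d²(Z, Spawn D) = 16 + 4 = 20
d²(Z, Spawn E) = 25 + 121 = 146
d²(Z, Spawn F) = 4 + 16 = 20
d²(Z, Spawn G) = 64 + 81 = 145
d²(Z, Spawn H) = 16 + 169 = 185
Z is equidistant from Spawn D and Spawn F (both at squared distance 20), and every other site is strictly farther — so Z lies on the Spawn D–Spawn F Voronoi edge.

Spawn D and Spawn F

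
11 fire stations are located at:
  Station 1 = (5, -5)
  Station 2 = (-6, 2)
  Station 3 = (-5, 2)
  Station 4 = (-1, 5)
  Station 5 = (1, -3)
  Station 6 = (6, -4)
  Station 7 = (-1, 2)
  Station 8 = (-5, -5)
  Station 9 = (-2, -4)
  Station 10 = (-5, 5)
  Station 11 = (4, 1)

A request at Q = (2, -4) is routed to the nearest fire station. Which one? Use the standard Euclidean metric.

Station 5

Since √ is increasing, it suffices to compare squared distances:
d²(Q, Station 1) = (2−5)² + (-4−(-5))² = 9 + 1 = 10
d²(Q, Station 2) = (2−(-6))² + (-4−2)² = 64 + 36 = 100
d²(Q, Station 3) = (2−(-5))² + (-4−2)² = 49 + 36 = 85
d²(Q, Station 4) = (2−(-1))² + (-4−5)² = 9 + 81 = 90
d²(Q, Station 5) = (2−1)² + (-4−(-3))² = 1 + 1 = 2
d²(Q, Station 6) = (2−6)² + (-4−(-4))² = 16 + 0 = 16
d²(Q, Station 7) = (2−(-1))² + (-4−2)² = 9 + 36 = 45
d²(Q, Station 8) = (2−(-5))² + (-4−(-5))² = 49 + 1 = 50
d²(Q, Station 9) = (2−(-2))² + (-4−(-4))² = 16 + 0 = 16
d²(Q, Station 10) = (2−(-5))² + (-4−5)² = 49 + 81 = 130
d²(Q, Station 11) = (2−4)² + (-4−1)² = 4 + 25 = 29
Station 5 is nearest.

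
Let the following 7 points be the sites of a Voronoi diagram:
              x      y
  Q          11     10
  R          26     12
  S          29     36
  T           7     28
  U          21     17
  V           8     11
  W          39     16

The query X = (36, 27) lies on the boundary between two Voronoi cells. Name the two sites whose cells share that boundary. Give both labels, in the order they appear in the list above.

S and W

Squared distances from X to each site:
|XQ|² = (36−11)² + (27−10)² = 625 + 289 = 914
|XR|² = (36−26)² + (27−12)² = 100 + 225 = 325
|XS|² = (36−29)² + (27−36)² = 49 + 81 = 130
|XT|² = (36−7)² + (27−28)² = 841 + 1 = 842
|XU|² = (36−21)² + (27−17)² = 225 + 100 = 325
|XV|² = (36−8)² + (27−11)² = 784 + 256 = 1040
|XW|² = (36−39)² + (27−16)² = 9 + 121 = 130
X is equidistant from S and W (both at squared distance 130), and every other site is strictly farther — so X lies on the S–W Voronoi edge.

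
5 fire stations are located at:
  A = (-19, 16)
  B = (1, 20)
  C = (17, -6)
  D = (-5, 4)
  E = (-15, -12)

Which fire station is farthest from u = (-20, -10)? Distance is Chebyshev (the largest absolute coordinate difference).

C

d(u,A) = max(1, 26) = 26
d(u,B) = max(21, 30) = 30
d(u,C) = max(37, 4) = 37
d(u,D) = max(15, 14) = 15
d(u,E) = max(5, 2) = 5
The largest is to C.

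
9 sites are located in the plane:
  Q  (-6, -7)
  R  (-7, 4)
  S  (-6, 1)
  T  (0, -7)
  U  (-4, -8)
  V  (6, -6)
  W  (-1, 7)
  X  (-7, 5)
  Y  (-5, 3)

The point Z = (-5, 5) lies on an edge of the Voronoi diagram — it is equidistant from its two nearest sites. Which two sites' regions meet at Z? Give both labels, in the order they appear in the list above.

Squared distances from Z to each site:
|ZQ|² = (-5−(-6))² + (5−(-7))² = 1 + 144 = 145
|ZR|² = (-5−(-7))² + (5−4)² = 4 + 1 = 5
|ZS|² = (-5−(-6))² + (5−1)² = 1 + 16 = 17
|ZT|² = (-5−0)² + (5−(-7))² = 25 + 144 = 169
|ZU|² = (-5−(-4))² + (5−(-8))² = 1 + 169 = 170
|ZV|² = (-5−6)² + (5−(-6))² = 121 + 121 = 242
|ZW|² = (-5−(-1))² + (5−7)² = 16 + 4 = 20
|ZX|² = (-5−(-7))² + (5−5)² = 4 + 0 = 4
|ZY|² = (-5−(-5))² + (5−3)² = 0 + 4 = 4
Z is equidistant from X and Y (both at squared distance 4), and every other site is strictly farther — so Z lies on the X–Y Voronoi edge.

X and Y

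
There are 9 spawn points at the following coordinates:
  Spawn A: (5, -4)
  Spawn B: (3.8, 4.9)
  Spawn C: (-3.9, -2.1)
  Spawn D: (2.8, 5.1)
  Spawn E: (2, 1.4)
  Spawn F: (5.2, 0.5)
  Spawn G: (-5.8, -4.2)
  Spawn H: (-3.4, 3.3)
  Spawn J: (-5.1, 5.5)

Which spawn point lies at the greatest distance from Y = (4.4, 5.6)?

Since √ is increasing, it suffices to compare squared distances:
d²(Y, Spawn A) = 0.36 + 92.16 = 92.52
d²(Y, Spawn B) = 0.36 + 0.49 = 0.85
d²(Y, Spawn C) = 68.89 + 59.29 = 128.18
d²(Y, Spawn D) = 2.56 + 0.25 = 2.81
d²(Y, Spawn E) = 5.76 + 17.64 = 23.4
d²(Y, Spawn F) = 0.64 + 26.01 = 26.65
d²(Y, Spawn G) = 104.04 + 96.04 = 200.08
d²(Y, Spawn H) = 60.84 + 5.29 = 66.13
d²(Y, Spawn J) = 90.25 + 0.01 = 90.26
The largest is to Spawn G.

Spawn G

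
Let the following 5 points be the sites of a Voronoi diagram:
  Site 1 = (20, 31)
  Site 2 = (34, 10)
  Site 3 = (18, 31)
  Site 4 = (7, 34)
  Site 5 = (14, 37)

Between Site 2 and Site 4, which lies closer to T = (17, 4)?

Site 2

Compare squared distances:
d²(T, Site 2) = (17−34)² + (4−10)² = 289 + 36 = 325
d²(T, Site 4) = (17−7)² + (4−34)² = 100 + 900 = 1000
325 < 1000, so Site 2 is closer.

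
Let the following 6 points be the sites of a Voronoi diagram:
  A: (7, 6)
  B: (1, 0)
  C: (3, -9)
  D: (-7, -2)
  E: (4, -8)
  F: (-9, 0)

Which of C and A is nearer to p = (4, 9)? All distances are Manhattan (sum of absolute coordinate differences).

A

d(p,C) = |4−3| + |9−(-9)| = 1 + 18 = 19
d(p,A) = |4−7| + |9−6| = 3 + 3 = 6
19 > 6, so A is closer.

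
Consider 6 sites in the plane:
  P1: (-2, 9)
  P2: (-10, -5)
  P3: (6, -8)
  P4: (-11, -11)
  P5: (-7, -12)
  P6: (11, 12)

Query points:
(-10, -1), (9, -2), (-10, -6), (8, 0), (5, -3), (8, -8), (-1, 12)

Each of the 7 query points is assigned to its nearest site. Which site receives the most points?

(-10, -1) — d² to each: P1:164, P2:16, P3:305, P4:101, P5:130, P6:610 → nearest is P2
(9, -2) — d² to each: P1:242, P2:370, P3:45, P4:481, P5:356, P6:200 → nearest is P3
(-10, -6) — d² to each: P1:289, P2:1, P3:260, P4:26, P5:45, P6:765 → nearest is P2
(8, 0) — d² to each: P1:181, P2:349, P3:68, P4:482, P5:369, P6:153 → nearest is P3
(5, -3) — d² to each: P1:193, P2:229, P3:26, P4:320, P5:225, P6:261 → nearest is P3
(8, -8) — d² to each: P1:389, P2:333, P3:4, P4:370, P5:241, P6:409 → nearest is P3
(-1, 12) — d² to each: P1:10, P2:370, P3:449, P4:629, P5:612, P6:144 → nearest is P1
Tally — P1:1, P2:2, P3:4. P3 captures the most (4).

P3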